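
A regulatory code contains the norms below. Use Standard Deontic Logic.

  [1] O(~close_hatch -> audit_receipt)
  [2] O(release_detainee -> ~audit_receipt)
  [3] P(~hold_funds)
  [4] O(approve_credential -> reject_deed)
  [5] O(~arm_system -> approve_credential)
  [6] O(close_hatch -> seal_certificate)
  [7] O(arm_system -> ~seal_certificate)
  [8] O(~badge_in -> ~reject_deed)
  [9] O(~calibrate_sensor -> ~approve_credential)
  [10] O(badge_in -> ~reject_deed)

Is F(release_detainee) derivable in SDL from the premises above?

Premises 8 and 10 cover both cases: O(~badge_in -> ~reject_deed) and O(badge_in -> ~reject_deed). Since ~badge_in ∨ badge_in is a tautology, O(~reject_deed) follows.
Premise 4, O(approve_credential -> reject_deed), contraposes to O(~reject_deed -> ~approve_credential); with O(~reject_deed) we get O(~approve_credential).
Premise 5 is O(~arm_system -> approve_credential); contrapositively O(~approve_credential -> arm_system). Since O(~approve_credential) holds, K gives O(arm_system).
Premise 7 is O(arm_system -> ~seal_certificate); since O(arm_system), deontic closure gives O(~seal_certificate).
The contrapositive of premise 6 (O(close_hatch -> seal_certificate)) is O(~seal_certificate -> ~close_hatch), and O(~seal_certificate) is already established, so O(~close_hatch).
Premise 1 is O(~close_hatch -> audit_receipt); since O(~close_hatch), deontic closure gives O(audit_receipt).
Premise 2 is O(release_detainee -> ~audit_receipt); contrapositively O(audit_receipt -> ~release_detainee). Since O(audit_receipt) holds, K gives O(~release_detainee).
Premises 3, 9 do not contribute to this derivation.
So O(~release_detainee) holds, i.e. F(release_detainee). The claim follows.

Yes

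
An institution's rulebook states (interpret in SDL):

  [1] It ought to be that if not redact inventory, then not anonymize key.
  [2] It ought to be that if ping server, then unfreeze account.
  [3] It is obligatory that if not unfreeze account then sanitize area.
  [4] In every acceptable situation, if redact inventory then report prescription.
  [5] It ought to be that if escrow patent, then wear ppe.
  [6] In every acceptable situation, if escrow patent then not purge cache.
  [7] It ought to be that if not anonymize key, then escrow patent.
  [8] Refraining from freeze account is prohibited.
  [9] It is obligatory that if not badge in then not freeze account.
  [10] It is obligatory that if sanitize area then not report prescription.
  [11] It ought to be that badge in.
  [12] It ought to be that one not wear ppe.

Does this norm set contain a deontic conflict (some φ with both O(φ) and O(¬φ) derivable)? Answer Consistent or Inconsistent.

Premise 9 is O(¬badge_in → ¬freeze_account), but O(¬badge_in) is not derivable from the premises, so it does not yield O(¬freeze_account).
So O(¬freeze_account) is not derivable, and the apparent clash with O(freeze_account) does not arise.
A world satisfying every obligation exists (e.g. anonymize_key=true, badge_in=true, escrow_patent=false, freeze_account=true, ping_server=false, purge_cache=false, redact_inventory=true, report_prescription=true, sanitize_area=false, unfreeze_account=true, wear_ppe=false); no atom is both obligatory and forbidden, so the set is consistent.

Consistent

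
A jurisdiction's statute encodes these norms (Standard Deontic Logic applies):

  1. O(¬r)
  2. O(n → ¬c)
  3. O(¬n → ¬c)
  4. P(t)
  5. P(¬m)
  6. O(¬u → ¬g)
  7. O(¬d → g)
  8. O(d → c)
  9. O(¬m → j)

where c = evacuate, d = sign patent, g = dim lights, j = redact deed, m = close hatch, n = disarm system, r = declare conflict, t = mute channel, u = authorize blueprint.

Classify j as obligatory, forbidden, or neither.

Neither

Premise 9 is O(¬m → j), but O(¬m) is not derivable from the premises (the permission P(¬m) asserts only ¬O(m), not O(¬m)), so it does not yield O(j).
No premise or chain of K-axiom applications forces O(j), and none forces O(¬j). So j is neither obligatory nor forbidden under these norms.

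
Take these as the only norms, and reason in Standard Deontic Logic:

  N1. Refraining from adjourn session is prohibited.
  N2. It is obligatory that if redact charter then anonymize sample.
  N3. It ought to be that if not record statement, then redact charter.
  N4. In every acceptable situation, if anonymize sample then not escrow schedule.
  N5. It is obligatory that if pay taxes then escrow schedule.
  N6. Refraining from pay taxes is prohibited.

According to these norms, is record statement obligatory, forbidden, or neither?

Obligatory

Premise 6, F(¬pay_taxes), is equivalent to O(pay_taxes).
Premise 5 is O(pay_taxes → escrow_schedule); since O(pay_taxes), deontic closure gives O(escrow_schedule).
Premise 4, O(anonymize_sample → ¬escrow_schedule), contraposes to O(escrow_schedule → ¬anonymize_sample); with O(escrow_schedule) we get O(¬anonymize_sample).
The contrapositive of premise 2 (O(redact_charter → anonymize_sample)) is O(¬anonymize_sample → ¬redact_charter), and O(¬anonymize_sample) is already established, so O(¬redact_charter).
The contrapositive of premise 3 (O(¬record_statement → redact_charter)) is O(¬redact_charter → record_statement), and O(¬redact_charter) is already established, so O(record_statement).
Premise 1 does not contribute to this derivation.
Hence record_statement is obligatory.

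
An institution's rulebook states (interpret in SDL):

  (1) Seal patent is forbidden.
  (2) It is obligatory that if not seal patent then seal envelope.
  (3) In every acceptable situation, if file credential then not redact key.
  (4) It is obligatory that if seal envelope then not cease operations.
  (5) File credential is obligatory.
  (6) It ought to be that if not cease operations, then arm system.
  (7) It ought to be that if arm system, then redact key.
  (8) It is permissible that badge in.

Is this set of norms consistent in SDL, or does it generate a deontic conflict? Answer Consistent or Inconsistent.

Inconsistent

From premise 5 we have O(file_credential).
With premise 3, O(file_credential → ¬redact_key), the K-axiom yields O(¬redact_key).
Premise 7, O(arm_system → redact_key), contraposes to O(¬redact_key → ¬arm_system); with O(¬redact_key) we get O(¬arm_system).
Premise 6, O(¬cease_operations → arm_system), contraposes to O(¬arm_system → cease_operations); with O(¬arm_system) we get O(cease_operations).
Premise 4, O(seal_envelope → ¬cease_operations), contraposes to O(cease_operations → ¬seal_envelope); with O(cease_operations) we get O(¬seal_envelope).
The contrapositive of premise 2 (O(¬seal_patent → seal_envelope)) is O(¬seal_envelope → seal_patent), and O(¬seal_envelope) is already established, so O(seal_patent).
Yet premise 1 is F(seal_patent), i.e. O(¬seal_patent).
We now have both O(seal_patent) and O(¬seal_patent) — seal_patent is simultaneously obligatory and forbidden, violating the D-axiom.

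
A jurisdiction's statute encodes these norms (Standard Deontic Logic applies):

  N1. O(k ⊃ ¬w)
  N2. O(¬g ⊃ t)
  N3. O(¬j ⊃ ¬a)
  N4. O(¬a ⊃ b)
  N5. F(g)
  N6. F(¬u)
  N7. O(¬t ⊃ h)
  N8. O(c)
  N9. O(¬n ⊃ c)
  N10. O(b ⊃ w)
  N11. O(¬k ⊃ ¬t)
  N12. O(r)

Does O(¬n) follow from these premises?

Premise 9 is O(¬n ⊃ c); even if O(c) held, inferring O(¬n) would be affirming the consequent — invalid.
No other premise forces O(¬n). An ideal world satisfying every premise can still have ¬n false, so O(¬n) is not derivable.

No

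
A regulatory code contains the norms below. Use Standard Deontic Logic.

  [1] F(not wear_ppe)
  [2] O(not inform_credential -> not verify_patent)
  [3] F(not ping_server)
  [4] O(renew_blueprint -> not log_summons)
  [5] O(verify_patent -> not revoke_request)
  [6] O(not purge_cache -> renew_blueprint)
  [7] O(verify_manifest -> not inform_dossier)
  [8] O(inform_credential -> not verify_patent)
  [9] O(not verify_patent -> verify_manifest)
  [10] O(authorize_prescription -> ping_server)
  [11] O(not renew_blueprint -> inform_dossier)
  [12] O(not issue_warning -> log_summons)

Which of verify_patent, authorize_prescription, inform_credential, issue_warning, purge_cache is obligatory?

Premises 2 and 8 are O(not inform_credential -> not verify_patent) and O(inform_credential -> not verify_patent); every ideal world satisfies not inform_credential or inform_credential, so in either case not verify_patent holds — hence O(not verify_patent).
Premise 9 is O(not verify_patent -> verify_manifest); since O(not verify_patent), deontic closure gives O(verify_manifest).
With premise 7, O(verify_manifest -> not inform_dossier), the K-axiom yields O(not inform_dossier).
Premise 11, O(not renew_blueprint -> inform_dossier), contraposes to O(not inform_dossier -> renew_blueprint); with O(not inform_dossier) we get O(renew_blueprint).
With premise 4, O(renew_blueprint -> not log_summons), the K-axiom yields O(not log_summons).
The contrapositive of premise 12 (O(not issue_warning -> log_summons)) is O(not log_summons -> issue_warning), and O(not log_summons) is already established, so O(issue_warning).
So O(issue_warning) holds — issue_warning is obligatory. None of the other listed options is made obligatory by any chain of premises.

issue_warning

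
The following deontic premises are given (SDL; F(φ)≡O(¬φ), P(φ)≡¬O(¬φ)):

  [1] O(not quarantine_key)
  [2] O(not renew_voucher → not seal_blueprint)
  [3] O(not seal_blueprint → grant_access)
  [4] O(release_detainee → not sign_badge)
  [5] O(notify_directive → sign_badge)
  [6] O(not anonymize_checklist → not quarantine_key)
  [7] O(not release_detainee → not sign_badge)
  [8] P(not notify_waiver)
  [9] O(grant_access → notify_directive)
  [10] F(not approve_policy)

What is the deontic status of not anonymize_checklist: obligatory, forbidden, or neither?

Premise 6 is O(not anonymize_checklist → not quarantine_key); even if O(not quarantine_key) held, inferring O(not anonymize_checklist) would be affirming the consequent — invalid.
No premise or chain of K-axiom applications forces O(not anonymize_checklist), and none forces O(anonymize_checklist). So not anonymize_checklist is neither obligatory nor forbidden under these norms.

Neither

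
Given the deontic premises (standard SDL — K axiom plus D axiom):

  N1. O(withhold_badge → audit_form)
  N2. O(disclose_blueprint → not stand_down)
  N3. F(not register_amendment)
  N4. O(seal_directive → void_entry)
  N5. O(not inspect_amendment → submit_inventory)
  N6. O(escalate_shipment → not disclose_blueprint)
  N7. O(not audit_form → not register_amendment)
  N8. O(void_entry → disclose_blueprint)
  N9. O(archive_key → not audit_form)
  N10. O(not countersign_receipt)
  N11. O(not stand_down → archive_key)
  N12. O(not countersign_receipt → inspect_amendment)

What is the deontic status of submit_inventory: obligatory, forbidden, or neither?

Neither

Premise 5 is O(not inspect_amendment → submit_inventory), but O(not inspect_amendment) is not derivable from the premises, so it does not yield O(submit_inventory).
No premise or chain of K-axiom applications forces O(submit_inventory), and none forces O(not submit_inventory). So submit_inventory is neither obligatory nor forbidden under these norms.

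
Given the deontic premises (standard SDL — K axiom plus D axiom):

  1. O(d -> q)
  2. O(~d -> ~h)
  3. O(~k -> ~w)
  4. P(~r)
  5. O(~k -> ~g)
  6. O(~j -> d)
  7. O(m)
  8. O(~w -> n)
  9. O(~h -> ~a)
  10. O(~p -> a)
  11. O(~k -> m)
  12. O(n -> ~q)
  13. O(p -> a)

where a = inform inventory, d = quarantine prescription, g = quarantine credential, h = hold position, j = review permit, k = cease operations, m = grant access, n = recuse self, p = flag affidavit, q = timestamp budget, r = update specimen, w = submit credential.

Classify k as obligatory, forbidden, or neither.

Premises 10 and 13 cover both cases: O(~p -> a) and O(p -> a). Since ~p ∨ p is a tautology, O(a) follows.
Premise 9, O(~h -> ~a), contraposes to O(a -> h); with O(a) we get O(h).
Premise 2 is O(~d -> ~h); contrapositively O(h -> d). Since O(h) holds, K gives O(d).
Premise 1 is O(d -> q); since O(d), deontic closure gives O(q).
Premise 12 is O(n -> ~q); contrapositively O(q -> ~n). Since O(q) holds, K gives O(~n).
Premise 8, O(~w -> n), contraposes to O(~n -> w); with O(~n) we get O(w).
The contrapositive of premise 3 (O(~k -> ~w)) is O(w -> k), and O(w) is already established, so O(k).
Premises 4, 5, 6, 7, 11 do not contribute to this derivation.
Hence k is obligatory.

Obligatory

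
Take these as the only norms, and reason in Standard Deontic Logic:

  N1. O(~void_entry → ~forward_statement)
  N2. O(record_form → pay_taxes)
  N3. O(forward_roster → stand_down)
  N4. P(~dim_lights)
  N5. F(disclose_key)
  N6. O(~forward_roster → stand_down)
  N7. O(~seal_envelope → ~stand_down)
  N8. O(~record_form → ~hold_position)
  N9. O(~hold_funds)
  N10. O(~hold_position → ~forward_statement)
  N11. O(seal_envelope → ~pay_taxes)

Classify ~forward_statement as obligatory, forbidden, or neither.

Obligatory

Premises 6 and 3 cover both cases: O(~forward_roster → stand_down) and O(forward_roster → stand_down). Since ~forward_roster ∨ forward_roster is a tautology, O(stand_down) follows.
Premise 7 is O(~seal_envelope → ~stand_down); contrapositively O(stand_down → seal_envelope). Since O(stand_down) holds, K gives O(seal_envelope).
With premise 11, O(seal_envelope → ~pay_taxes), the K-axiom yields O(~pay_taxes).
Premise 2, O(record_form → pay_taxes), contraposes to O(~pay_taxes → ~record_form); with O(~pay_taxes) we get O(~record_form).
With premise 8, O(~record_form → ~hold_position), the K-axiom yields O(~hold_position).
With premise 10, O(~hold_position → ~forward_statement), the K-axiom yields O(~forward_statement).
Premises 1, 4, 5, 9 do not contribute to this derivation.
Hence ~forward_statement is obligatory.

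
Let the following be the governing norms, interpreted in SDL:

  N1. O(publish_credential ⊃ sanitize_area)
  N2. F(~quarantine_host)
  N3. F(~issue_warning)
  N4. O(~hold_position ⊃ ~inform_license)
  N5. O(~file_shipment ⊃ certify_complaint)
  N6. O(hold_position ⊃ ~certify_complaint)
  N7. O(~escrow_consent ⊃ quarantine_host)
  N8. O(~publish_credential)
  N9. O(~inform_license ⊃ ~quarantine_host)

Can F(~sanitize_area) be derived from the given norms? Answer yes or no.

No

Premise 1 is O(publish_credential ⊃ sanitize_area), but O(publish_credential) is not derivable from the premises, so it does not yield O(sanitize_area).
No other premise forces O(sanitize_area). An ideal world satisfying every premise can still have ~sanitize_area true, so F(~sanitize_area) is not derivable.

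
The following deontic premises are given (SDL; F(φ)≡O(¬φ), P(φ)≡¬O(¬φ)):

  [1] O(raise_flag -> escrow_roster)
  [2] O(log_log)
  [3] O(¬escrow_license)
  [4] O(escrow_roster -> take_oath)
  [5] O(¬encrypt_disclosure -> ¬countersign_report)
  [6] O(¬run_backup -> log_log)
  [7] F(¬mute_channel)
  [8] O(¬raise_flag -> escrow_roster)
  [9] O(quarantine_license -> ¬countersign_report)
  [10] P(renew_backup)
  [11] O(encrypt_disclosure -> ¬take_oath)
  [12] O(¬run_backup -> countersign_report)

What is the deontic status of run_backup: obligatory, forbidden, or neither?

Obligatory

Premises 8 and 1 are O(¬raise_flag -> escrow_roster) and O(raise_flag -> escrow_roster); every ideal world satisfies ¬raise_flag or raise_flag, so in either case escrow_roster holds — hence O(escrow_roster).
Applying K to premise 4 (O(escrow_roster -> take_oath)) and O(escrow_roster) yields O(take_oath).
Premise 11 is O(encrypt_disclosure -> ¬take_oath); contrapositively O(take_oath -> ¬encrypt_disclosure). Since O(take_oath) holds, K gives O(¬encrypt_disclosure).
Applying K to premise 5 (O(¬encrypt_disclosure -> ¬countersign_report)) and O(¬encrypt_disclosure) yields O(¬countersign_report).
The contrapositive of premise 12 (O(¬run_backup -> countersign_report)) is O(¬countersign_report -> run_backup), and O(¬countersign_report) is already established, so O(run_backup).
Premises 2, 3, 6, 7, 9, 10 do not contribute to this derivation.
Hence run_backup is obligatory.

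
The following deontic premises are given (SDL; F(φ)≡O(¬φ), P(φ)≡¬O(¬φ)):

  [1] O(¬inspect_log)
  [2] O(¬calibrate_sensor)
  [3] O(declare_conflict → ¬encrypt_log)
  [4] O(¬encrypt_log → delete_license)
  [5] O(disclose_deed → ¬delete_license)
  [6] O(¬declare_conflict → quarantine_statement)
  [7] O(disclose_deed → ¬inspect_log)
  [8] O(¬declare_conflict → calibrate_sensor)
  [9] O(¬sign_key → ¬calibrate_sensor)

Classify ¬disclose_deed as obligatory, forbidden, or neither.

Obligatory

From premise 2 we have O(¬calibrate_sensor).
The contrapositive of premise 8 (O(¬declare_conflict → calibrate_sensor)) is O(¬calibrate_sensor → declare_conflict), and O(¬calibrate_sensor) is already established, so O(declare_conflict).
Premise 3 is O(declare_conflict → ¬encrypt_log); since O(declare_conflict), deontic closure gives O(¬encrypt_log).
From O(¬encrypt_log) and premise 4, O(¬encrypt_log → delete_license), we obtain O(delete_license).
Premise 5 is O(disclose_deed → ¬delete_license); contrapositively O(delete_license → ¬disclose_deed). Since O(delete_license) holds, K gives O(¬disclose_deed).
Premises 1, 6, 7, 9 do not contribute to this derivation.
Hence ¬disclose_deed is obligatory.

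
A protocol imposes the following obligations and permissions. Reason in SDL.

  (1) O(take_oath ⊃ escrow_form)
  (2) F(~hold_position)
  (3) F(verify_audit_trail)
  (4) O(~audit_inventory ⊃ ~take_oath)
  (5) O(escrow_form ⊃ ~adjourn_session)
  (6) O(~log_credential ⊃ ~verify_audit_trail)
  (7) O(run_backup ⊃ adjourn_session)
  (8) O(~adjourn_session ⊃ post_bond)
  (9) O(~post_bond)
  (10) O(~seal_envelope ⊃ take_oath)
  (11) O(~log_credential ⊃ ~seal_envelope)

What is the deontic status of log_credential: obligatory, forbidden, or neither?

Obligatory

From premise 9 we have O(~post_bond).
Premise 8, O(~adjourn_session ⊃ post_bond), contraposes to O(~post_bond ⊃ adjourn_session); with O(~post_bond) we get O(adjourn_session).
Premise 5 is O(escrow_form ⊃ ~adjourn_session); contrapositively O(adjourn_session ⊃ ~escrow_form). Since O(adjourn_session) holds, K gives O(~escrow_form).
The contrapositive of premise 1 (O(take_oath ⊃ escrow_form)) is O(~escrow_form ⊃ ~take_oath), and O(~escrow_form) is already established, so O(~take_oath).
Premise 10 is O(~seal_envelope ⊃ take_oath); contrapositively O(~take_oath ⊃ seal_envelope). Since O(~take_oath) holds, K gives O(seal_envelope).
The contrapositive of premise 11 (O(~log_credential ⊃ ~seal_envelope)) is O(seal_envelope ⊃ log_credential), and O(seal_envelope) is already established, so O(log_credential).
Premises 2, 3, 4, 6, 7 do not contribute to this derivation.
Hence log_credential is obligatory.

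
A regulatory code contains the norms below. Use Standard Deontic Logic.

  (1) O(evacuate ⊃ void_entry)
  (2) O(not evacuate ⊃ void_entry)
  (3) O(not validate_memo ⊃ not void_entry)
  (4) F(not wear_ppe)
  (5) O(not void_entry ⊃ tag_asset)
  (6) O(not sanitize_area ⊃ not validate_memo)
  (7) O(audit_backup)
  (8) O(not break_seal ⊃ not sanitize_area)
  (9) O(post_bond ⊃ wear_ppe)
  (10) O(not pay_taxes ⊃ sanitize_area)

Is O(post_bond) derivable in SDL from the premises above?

Premise 9 is O(post_bond ⊃ wear_ppe); even if O(wear_ppe) held, inferring O(post_bond) would be affirming the consequent — invalid.
No other premise forces O(post_bond). An ideal world satisfying every premise can still have post_bond false, so O(post_bond) is not derivable.

No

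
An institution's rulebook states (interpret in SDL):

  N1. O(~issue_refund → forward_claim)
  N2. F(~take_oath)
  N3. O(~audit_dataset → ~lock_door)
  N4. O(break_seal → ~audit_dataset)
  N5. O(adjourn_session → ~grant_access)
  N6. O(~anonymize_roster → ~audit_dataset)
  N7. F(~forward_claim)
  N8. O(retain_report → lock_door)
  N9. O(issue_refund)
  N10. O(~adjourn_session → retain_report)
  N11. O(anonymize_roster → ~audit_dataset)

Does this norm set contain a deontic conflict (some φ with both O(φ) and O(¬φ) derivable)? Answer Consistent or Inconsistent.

Consistent

Premise 1 is O(~issue_refund → forward_claim); even if O(forward_claim) held, inferring O(~issue_refund) would be affirming the consequent — invalid.
So O(~issue_refund) is not derivable, and the apparent clash with O(issue_refund) does not arise.
A world satisfying every obligation exists (e.g. adjourn_session=true, anonymize_roster=false, audit_dataset=false, break_seal=false, forward_claim=true, grant_access=false, issue_refund=true, lock_door=false, retain_report=false, take_oath=true); no atom is both obligatory and forbidden, so the set is consistent.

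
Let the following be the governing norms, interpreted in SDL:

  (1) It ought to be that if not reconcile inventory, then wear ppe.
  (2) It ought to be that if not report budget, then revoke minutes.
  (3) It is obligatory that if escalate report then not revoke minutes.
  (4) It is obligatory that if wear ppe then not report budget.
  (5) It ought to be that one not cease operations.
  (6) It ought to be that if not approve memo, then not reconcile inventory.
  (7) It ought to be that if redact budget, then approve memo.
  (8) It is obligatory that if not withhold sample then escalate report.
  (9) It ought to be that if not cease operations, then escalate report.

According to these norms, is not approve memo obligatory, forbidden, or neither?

Premise 5 states O(¬cease_operations) outright.
Premise 9 is O(¬cease_operations → escalate_report); since O(¬cease_operations), deontic closure gives O(escalate_report).
From O(escalate_report) and premise 3, O(escalate_report → ¬revoke_minutes), we obtain O(¬revoke_minutes).
Premise 2 is O(¬report_budget → revoke_minutes); contrapositively O(¬revoke_minutes → report_budget). Since O(¬revoke_minutes) holds, K gives O(report_budget).
Premise 4, O(wear_ppe → ¬report_budget), contraposes to O(report_budget → ¬wear_ppe); with O(report_budget) we get O(¬wear_ppe).
Premise 1 is O(¬reconcile_inventory → wear_ppe); contrapositively O(¬wear_ppe → reconcile_inventory). Since O(¬wear_ppe) holds, K gives O(reconcile_inventory).
Premise 6 is O(¬approve_memo → ¬reconcile_inventory); contrapositively O(reconcile_inventory → approve_memo). Since O(reconcile_inventory) holds, K gives O(approve_memo).
Premises 7, 8 do not contribute to this derivation.
Thus O(approve_memo), which is F(¬approve_memo): ¬approve_memo is forbidden.

Forbidden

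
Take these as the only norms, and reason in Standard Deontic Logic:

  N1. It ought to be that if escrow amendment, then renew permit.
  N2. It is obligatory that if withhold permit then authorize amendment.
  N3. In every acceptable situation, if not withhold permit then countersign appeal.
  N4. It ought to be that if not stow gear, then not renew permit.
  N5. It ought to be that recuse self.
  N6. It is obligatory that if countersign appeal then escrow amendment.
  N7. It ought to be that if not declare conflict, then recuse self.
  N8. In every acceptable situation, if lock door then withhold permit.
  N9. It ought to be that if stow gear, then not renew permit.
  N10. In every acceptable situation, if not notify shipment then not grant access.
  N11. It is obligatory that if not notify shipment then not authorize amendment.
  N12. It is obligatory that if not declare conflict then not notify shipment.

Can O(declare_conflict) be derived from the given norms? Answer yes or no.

Premises 9 and 4 are O(stow_gear → ¬renew_permit) and O(¬stow_gear → ¬renew_permit); every ideal world satisfies stow_gear or ¬stow_gear, so in either case ¬renew_permit holds — hence O(¬renew_permit).
Premise 1, O(escrow_amendment → renew_permit), contraposes to O(¬renew_permit → ¬escrow_amendment); with O(¬renew_permit) we get O(¬escrow_amendment).
Premise 6, O(countersign_appeal → escrow_amendment), contraposes to O(¬escrow_amendment → ¬countersign_appeal); with O(¬escrow_amendment) we get O(¬countersign_appeal).
Premise 3 is O(¬withhold_permit → countersign_appeal); contrapositively O(¬countersign_appeal → withhold_permit). Since O(¬countersign_appeal) holds, K gives O(withhold_permit).
From O(withhold_permit) and premise 2, O(withhold_permit → authorize_amendment), we obtain O(authorize_amendment).
The contrapositive of premise 11 (O(¬notify_shipment → ¬authorize_amendment)) is O(authorize_amendment → notify_shipment), and O(authorize_amendment) is already established, so O(notify_shipment).
The contrapositive of premise 12 (O(¬declare_conflict → ¬notify_shipment)) is O(notify_shipment → declare_conflict), and O(notify_shipment) is already established, so O(declare_conflict).
Premises 5, 7, 8, 10 do not contribute to this derivation.
So O(declare_conflict) follows.

Yes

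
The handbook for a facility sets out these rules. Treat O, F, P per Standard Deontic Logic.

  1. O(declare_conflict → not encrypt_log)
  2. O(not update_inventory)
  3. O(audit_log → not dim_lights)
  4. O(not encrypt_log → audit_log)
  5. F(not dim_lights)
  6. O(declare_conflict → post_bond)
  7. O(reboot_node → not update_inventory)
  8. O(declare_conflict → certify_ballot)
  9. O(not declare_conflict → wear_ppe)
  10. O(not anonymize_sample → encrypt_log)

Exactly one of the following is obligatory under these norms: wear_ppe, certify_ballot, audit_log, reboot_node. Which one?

wear_ppe

Premise 5 is F(not dim_lights), i.e. O(dim_lights).
The contrapositive of premise 3 (O(audit_log → not dim_lights)) is O(dim_lights → not audit_log), and O(dim_lights) is already established, so O(not audit_log).
The contrapositive of premise 4 (O(not encrypt_log → audit_log)) is O(not audit_log → encrypt_log), and O(not audit_log) is already established, so O(encrypt_log).
The contrapositive of premise 1 (O(declare_conflict → not encrypt_log)) is O(encrypt_log → not declare_conflict), and O(encrypt_log) is already established, so O(not declare_conflict).
From O(not declare_conflict) and premise 9, O(not declare_conflict → wear_ppe), we obtain O(wear_ppe).
So O(wear_ppe) holds — wear_ppe is obligatory. None of the other listed options is made obligatory by any chain of premises.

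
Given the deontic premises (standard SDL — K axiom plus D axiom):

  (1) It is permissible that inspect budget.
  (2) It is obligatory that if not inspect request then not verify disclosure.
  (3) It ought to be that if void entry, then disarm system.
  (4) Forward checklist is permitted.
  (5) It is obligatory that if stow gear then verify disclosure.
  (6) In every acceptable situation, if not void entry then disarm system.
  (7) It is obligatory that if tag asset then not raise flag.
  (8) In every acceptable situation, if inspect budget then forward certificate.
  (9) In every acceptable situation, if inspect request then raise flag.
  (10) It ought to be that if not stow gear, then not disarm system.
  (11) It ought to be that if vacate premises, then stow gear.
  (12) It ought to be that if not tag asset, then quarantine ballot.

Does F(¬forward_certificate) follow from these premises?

No

Premise 8 is O(inspect_budget → forward_certificate), but O(inspect_budget) is not derivable from the premises (the permission P(inspect_budget) asserts only ¬O(¬inspect_budget), not O(inspect_budget)), so it does not yield O(forward_certificate).
No other premise forces O(forward_certificate). An ideal world satisfying every premise can still have ¬forward_certificate true, so F(¬forward_certificate) is not derivable.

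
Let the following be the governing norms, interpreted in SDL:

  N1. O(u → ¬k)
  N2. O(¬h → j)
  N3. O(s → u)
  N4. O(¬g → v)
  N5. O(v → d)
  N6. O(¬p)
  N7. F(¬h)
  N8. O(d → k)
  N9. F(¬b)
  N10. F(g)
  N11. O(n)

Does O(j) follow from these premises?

No

Premise 2 is O(¬h → j), but O(¬h) is not derivable from the premises, so it does not yield O(j).
No other premise forces O(j). An ideal world satisfying every premise can still have j false, so O(j) is not derivable.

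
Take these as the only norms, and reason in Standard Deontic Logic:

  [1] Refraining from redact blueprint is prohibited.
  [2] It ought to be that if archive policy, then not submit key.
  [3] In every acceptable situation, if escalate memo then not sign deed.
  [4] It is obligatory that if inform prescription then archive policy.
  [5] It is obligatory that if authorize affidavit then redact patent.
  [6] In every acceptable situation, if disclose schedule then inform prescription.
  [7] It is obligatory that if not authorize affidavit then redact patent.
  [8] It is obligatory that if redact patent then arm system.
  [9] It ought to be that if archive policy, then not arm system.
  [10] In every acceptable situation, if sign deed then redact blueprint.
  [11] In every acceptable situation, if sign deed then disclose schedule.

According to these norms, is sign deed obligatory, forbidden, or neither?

Premises 7 and 5 cover both cases: O(¬authorize_affidavit → redact_patent) and O(authorize_affidavit → redact_patent). Since ¬authorize_affidavit ∨ authorize_affidavit is a tautology, O(redact_patent) follows.
Applying K to premise 8 (O(redact_patent → arm_system)) and O(redact_patent) yields O(arm_system).
Premise 9 is O(archive_policy → ¬arm_system); contrapositively O(arm_system → ¬archive_policy). Since O(arm_system) holds, K gives O(¬archive_policy).
The contrapositive of premise 4 (O(inform_prescription → archive_policy)) is O(¬archive_policy → ¬inform_prescription), and O(¬archive_policy) is already established, so O(¬inform_prescription).
Premise 6 is O(disclose_schedule → inform_prescription); contrapositively O(¬inform_prescription → ¬disclose_schedule). Since O(¬inform_prescription) holds, K gives O(¬disclose_schedule).
Premise 11, O(sign_deed → disclose_schedule), contraposes to O(¬disclose_schedule → ¬sign_deed); with O(¬disclose_schedule) we get O(¬sign_deed).
Premises 1, 2, 3, 10 do not contribute to this derivation.
Thus O(¬sign_deed), which is F(sign_deed): sign_deed is forbidden.

Forbidden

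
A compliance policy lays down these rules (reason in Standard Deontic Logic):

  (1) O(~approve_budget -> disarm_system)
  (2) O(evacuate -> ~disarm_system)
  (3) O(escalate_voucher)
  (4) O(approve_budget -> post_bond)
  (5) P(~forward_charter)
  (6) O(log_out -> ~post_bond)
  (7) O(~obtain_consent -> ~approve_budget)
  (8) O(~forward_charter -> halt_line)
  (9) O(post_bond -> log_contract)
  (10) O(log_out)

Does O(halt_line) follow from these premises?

Premise 8 is O(~forward_charter -> halt_line), but O(~forward_charter) is not derivable from the premises (the permission P(~forward_charter) asserts only ~O(forward_charter), not O(~forward_charter)), so it does not yield O(halt_line).
No other premise forces O(halt_line). An ideal world satisfying every premise can still have halt_line false, so O(halt_line) is not derivable.

No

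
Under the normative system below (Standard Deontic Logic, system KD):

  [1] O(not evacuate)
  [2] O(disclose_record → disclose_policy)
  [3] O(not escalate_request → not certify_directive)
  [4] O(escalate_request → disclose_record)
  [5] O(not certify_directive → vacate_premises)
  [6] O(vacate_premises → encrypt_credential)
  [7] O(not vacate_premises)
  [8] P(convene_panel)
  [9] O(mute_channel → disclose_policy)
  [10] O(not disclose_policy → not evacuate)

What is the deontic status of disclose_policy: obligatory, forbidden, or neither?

Obligatory

Premise 7 gives O(not vacate_premises).
Premise 5 is O(not certify_directive → vacate_premises); contrapositively O(not vacate_premises → certify_directive). Since O(not vacate_premises) holds, K gives O(certify_directive).
The contrapositive of premise 3 (O(not escalate_request → not certify_directive)) is O(certify_directive → escalate_request), and O(certify_directive) is already established, so O(escalate_request).
With premise 4, O(escalate_request → disclose_record), the K-axiom yields O(disclose_record).
From O(disclose_record) and premise 2, O(disclose_record → disclose_policy), we obtain O(disclose_policy).
Premises 1, 6, 8, 9, 10 do not contribute to this derivation.
Hence disclose_policy is obligatory.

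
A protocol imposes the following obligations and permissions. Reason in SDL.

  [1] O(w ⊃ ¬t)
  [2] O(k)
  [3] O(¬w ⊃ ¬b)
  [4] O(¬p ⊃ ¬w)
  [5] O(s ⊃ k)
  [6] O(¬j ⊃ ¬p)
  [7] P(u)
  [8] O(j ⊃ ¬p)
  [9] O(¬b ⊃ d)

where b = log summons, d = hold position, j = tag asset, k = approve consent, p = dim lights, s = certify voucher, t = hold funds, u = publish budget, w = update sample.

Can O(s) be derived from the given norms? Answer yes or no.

No

Premise 5 is O(s ⊃ k); even if O(k) held, inferring O(s) would be affirming the consequent — invalid.
No other premise forces O(s). An ideal world satisfying every premise can still have s false, so O(s) is not derivable.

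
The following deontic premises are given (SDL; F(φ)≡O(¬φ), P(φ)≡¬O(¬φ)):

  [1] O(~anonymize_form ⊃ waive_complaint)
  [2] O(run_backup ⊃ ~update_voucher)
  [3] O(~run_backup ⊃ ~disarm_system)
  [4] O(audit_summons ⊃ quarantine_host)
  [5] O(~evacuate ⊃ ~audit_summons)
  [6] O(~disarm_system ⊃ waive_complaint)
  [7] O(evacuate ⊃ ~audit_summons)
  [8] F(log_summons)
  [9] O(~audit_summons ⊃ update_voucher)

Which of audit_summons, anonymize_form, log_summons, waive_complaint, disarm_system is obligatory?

waive_complaint

By case analysis on ~evacuate: premise 5 gives O(~evacuate ⊃ ~audit_summons) and premise 7 gives O(evacuate ⊃ ~audit_summons), so O(~audit_summons) either way.
From O(~audit_summons) and premise 9, O(~audit_summons ⊃ update_voucher), we obtain O(update_voucher).
Premise 2, O(run_backup ⊃ ~update_voucher), contraposes to O(update_voucher ⊃ ~run_backup); with O(update_voucher) we get O(~run_backup).
With premise 3, O(~run_backup ⊃ ~disarm_system), the K-axiom yields O(~disarm_system).
Premise 6 is O(~disarm_system ⊃ waive_complaint); since O(~disarm_system), deontic closure gives O(waive_complaint).
So O(waive_complaint) holds — waive_complaint is obligatory. None of the other listed options is made obligatory by any chain of premises.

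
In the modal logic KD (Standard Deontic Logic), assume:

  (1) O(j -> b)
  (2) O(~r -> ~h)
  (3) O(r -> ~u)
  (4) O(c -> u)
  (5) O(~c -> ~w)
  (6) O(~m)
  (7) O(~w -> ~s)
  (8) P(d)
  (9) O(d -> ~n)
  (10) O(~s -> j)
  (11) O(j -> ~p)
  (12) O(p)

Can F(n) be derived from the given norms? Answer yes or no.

No

Premise 9 is O(d -> ~n), but O(d) is not derivable from the premises (the permission P(d) asserts only ~O(~d), not O(d)), so it does not yield O(~n).
No other premise forces O(~n). An ideal world satisfying every premise can still have n true, so F(n) is not derivable.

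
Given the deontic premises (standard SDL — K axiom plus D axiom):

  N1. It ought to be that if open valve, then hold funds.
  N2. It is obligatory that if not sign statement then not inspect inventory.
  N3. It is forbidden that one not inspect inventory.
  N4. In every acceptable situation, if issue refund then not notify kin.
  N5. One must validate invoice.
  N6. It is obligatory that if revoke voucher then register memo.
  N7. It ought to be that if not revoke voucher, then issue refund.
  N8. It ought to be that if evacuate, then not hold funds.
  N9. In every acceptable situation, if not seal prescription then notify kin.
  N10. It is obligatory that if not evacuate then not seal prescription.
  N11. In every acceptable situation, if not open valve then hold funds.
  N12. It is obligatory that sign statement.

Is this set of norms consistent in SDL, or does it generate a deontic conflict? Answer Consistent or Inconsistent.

Consistent

Premise 2 is O(¬sign_statement → ¬inspect_inventory), but O(¬sign_statement) is not derivable from the premises, so it does not yield O(¬inspect_inventory).
So O(¬inspect_inventory) is not derivable, and the apparent clash with O(inspect_inventory) does not arise.
A world satisfying every obligation exists (e.g. evacuate=false, hold_funds=true, inspect_inventory=true, issue_refund=false, notify_kin=true, open_valve=false, register_memo=true, revoke_voucher=true, seal_prescription=false, sign_statement=true, validate_invoice=true); no atom is both obligatory and forbidden, so the set is consistent.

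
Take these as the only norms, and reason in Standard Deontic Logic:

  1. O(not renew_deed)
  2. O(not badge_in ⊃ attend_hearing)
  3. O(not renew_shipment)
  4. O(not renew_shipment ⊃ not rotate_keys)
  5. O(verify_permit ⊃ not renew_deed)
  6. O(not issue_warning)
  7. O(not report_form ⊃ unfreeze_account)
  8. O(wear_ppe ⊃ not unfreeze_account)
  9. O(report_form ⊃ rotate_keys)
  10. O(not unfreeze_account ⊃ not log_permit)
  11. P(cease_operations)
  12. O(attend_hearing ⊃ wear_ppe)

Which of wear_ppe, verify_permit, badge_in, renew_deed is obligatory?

Premise 3 gives O(not renew_shipment).
Premise 4 is O(not renew_shipment ⊃ not rotate_keys); since O(not renew_shipment), deontic closure gives O(not rotate_keys).
The contrapositive of premise 9 (O(report_form ⊃ rotate_keys)) is O(not rotate_keys ⊃ not report_form), and O(not rotate_keys) is already established, so O(not report_form).
From O(not report_form) and premise 7, O(not report_form ⊃ unfreeze_account), we obtain O(unfreeze_account).
Premise 8 is O(wear_ppe ⊃ not unfreeze_account); contrapositively O(unfreeze_account ⊃ not wear_ppe). Since O(unfreeze_account) holds, K gives O(not wear_ppe).
Premise 12 is O(attend_hearing ⊃ wear_ppe); contrapositively O(not wear_ppe ⊃ not attend_hearing). Since O(not wear_ppe) holds, K gives O(not attend_hearing).
Premise 2 is O(not badge_in ⊃ attend_hearing); contrapositively O(not attend_hearing ⊃ badge_in). Since O(not attend_hearing) holds, K gives O(badge_in).
So O(badge_in) holds — badge_in is obligatory. None of the other listed options is made obligatory by any chain of premises.

badge_in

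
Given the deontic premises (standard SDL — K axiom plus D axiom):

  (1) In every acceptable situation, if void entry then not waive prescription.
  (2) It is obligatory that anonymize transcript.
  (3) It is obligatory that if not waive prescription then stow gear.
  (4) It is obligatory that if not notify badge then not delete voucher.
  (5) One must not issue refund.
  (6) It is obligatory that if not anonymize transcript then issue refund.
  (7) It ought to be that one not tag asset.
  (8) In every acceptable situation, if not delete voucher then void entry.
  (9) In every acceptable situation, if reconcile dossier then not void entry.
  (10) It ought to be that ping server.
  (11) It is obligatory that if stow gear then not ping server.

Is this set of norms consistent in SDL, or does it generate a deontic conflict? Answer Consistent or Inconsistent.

Premise 6 is O(¬anonymize_transcript → issue_refund), but O(¬anonymize_transcript) is not derivable from the premises, so it does not yield O(issue_refund).
So O(issue_refund) is not derivable, and the apparent clash with O(¬issue_refund) does not arise.
A world satisfying every obligation exists (e.g. anonymize_transcript=true, delete_voucher=true, issue_refund=false, notify_badge=true, ping_server=true, reconcile_dossier=false, stow_gear=false, tag_asset=false, void_entry=false, waive_prescription=true); no atom is both obligatory and forbidden, so the set is consistent.

Consistent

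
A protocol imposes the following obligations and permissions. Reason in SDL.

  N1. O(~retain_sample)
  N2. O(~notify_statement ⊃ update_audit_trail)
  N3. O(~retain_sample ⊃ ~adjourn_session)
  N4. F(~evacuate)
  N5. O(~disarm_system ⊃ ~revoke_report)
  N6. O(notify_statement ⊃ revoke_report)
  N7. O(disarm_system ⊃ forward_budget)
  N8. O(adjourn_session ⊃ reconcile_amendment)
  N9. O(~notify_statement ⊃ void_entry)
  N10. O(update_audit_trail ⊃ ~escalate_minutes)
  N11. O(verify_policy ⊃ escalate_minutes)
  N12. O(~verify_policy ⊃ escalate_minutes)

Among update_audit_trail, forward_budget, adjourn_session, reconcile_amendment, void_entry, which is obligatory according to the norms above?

forward_budget

Premises 11 and 12 are O(verify_policy ⊃ escalate_minutes) and O(~verify_policy ⊃ escalate_minutes); every ideal world satisfies verify_policy or ~verify_policy, so in either case escalate_minutes holds — hence O(escalate_minutes).
The contrapositive of premise 10 (O(update_audit_trail ⊃ ~escalate_minutes)) is O(escalate_minutes ⊃ ~update_audit_trail), and O(escalate_minutes) is already established, so O(~update_audit_trail).
Premise 2 is O(~notify_statement ⊃ update_audit_trail); contrapositively O(~update_audit_trail ⊃ notify_statement). Since O(~update_audit_trail) holds, K gives O(notify_statement).
Premise 6 is O(notify_statement ⊃ revoke_report); since O(notify_statement), deontic closure gives O(revoke_report).
Premise 5, O(~disarm_system ⊃ ~revoke_report), contraposes to O(revoke_report ⊃ disarm_system); with O(revoke_report) we get O(disarm_system).
With premise 7, O(disarm_system ⊃ forward_budget), the K-axiom yields O(forward_budget).
So O(forward_budget) holds — forward_budget is obligatory. None of the other listed options is made obligatory by any chain of premises.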